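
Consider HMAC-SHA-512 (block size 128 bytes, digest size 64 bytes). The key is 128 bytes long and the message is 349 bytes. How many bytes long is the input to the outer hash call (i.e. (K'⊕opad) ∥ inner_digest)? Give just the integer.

192

Key is 128 ≤ 128 bytes, zero-padded: |K'| = 128.
Outer input = (K'⊕opad) ∥ H(inner) → 128 + 64 = 192 bytes.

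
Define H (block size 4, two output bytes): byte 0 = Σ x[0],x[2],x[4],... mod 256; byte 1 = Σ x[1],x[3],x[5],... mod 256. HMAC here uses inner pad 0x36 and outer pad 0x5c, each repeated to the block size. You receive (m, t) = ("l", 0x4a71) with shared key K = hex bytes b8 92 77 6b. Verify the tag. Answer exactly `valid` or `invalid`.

invalid

Key hex bytes b8 92 77 6b is exactly B = 4 bytes: K' = b8 92 77 6b.
K' ⊕ ipad = 8e a4 41 5d; K' ⊕ opad = e4 ce 2b 37.
Inner hash: even-index sum = 315 mod 256 = 59; odd-index sum = 257 mod 256 = 1 → 3b 01.
Outer hash (recomputed tag): even-index sum = 330 mod 256 = 74; odd-index sum = 262 mod 256 = 6 → 4a 06.
Recomputed tag = 4a06; claimed = 4a71 → mismatch.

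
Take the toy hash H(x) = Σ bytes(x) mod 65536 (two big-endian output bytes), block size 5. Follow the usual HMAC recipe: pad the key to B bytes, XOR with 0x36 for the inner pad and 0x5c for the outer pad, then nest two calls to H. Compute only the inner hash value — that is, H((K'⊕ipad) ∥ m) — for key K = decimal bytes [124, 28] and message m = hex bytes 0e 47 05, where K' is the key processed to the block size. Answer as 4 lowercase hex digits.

0170

Key decimal bytes [124, 28] = 7c 1c is 2 bytes ≤ B = 5; zero-pad to 5 bytes: K' = 7c 1c 00 00 00.
K' ⊕ ipad = 4a 2a 36 36 36.
Inner input = 4a 2a 36 36 36 ∥ 0e 47 05.
Inner hash: sum = 74+42+54+54+54+14+71+5 = 368 → 01 70.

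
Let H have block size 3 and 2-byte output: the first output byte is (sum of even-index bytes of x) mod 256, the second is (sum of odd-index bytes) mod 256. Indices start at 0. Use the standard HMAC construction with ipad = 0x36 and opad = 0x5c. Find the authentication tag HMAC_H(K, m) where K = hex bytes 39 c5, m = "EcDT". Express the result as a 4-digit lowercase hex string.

Key hex bytes 39 c5 is 2 bytes ≤ B = 3; zero-pad to 3 bytes: K' = 39 c5 00.
K' ⊕ ipad = 0f f3 36.  K' ⊕ opad = 65 99 5c.
Inner input = (K'⊕ipad) ∥ m = 0f f3 36 ∥ 45 63 44 54.
Inner hash: even-index sum = 252 mod 256 = 252; odd-index sum = 380 mod 256 = 124 → fc 7c.
Outer input = (K'⊕opad) ∥ inner = 65 99 5c ∥ fc 7c.
Outer hash (tag): even-index sum = 317 mod 256 = 61; odd-index sum = 405 mod 256 = 149 → 3d 95.

3d95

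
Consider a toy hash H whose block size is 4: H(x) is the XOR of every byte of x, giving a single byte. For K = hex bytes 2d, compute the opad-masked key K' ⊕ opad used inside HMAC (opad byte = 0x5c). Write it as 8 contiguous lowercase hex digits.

715c5c5c

Key hex bytes 2d is 1 byte ≤ B = 4; zero-pad to 4 bytes: K' = 2d 00 00 00.
XOR each byte with 0x5c: 2d⊕5c=71, 00⊕5c=5c, 00⊕5c=5c, 00⊕5c=5c.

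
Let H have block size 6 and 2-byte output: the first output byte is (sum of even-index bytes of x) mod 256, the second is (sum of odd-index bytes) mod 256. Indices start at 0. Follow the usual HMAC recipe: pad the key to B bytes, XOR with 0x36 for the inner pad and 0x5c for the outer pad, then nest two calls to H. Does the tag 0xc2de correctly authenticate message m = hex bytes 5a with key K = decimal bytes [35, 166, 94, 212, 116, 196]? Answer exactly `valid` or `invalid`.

Key decimal bytes [35, 166, 94, 212, 116, 196] = 23 a6 5e d4 74 c4 is exactly B = 6 bytes: K' = 23 a6 5e d4 74 c4.
K' ⊕ ipad = 15 90 68 e2 42 f2; K' ⊕ opad = 7f fa 02 88 28 98.
Inner hash: even-index sum = 281 mod 256 = 25; odd-index sum = 612 mod 256 = 100 → 19 64.
Outer hash (recomputed tag): even-index sum = 194 mod 256 = 194; odd-index sum = 638 mod 256 = 126 → c2 7e.
Recomputed tag = c27e; claimed = c2de → mismatch.

invalid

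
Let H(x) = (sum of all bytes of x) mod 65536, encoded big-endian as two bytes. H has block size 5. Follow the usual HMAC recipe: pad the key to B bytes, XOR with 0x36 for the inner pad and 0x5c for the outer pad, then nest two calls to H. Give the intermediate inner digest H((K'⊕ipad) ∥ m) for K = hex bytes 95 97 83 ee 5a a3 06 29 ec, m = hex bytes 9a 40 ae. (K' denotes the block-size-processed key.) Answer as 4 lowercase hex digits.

02df

Key hex bytes 95 97 83 ee 5a a3 06 29 ec is 9 bytes > B = 5, so hash it first: H(key) = 04 b5, then zero-pad to 5 bytes: K' = 04 b5 00 00 00.
K' ⊕ ipad = 32 83 36 36 36.
Inner input = 32 83 36 36 36 ∥ 9a 40 ae.
Inner hash: sum = 50+131+54+54+54+154+64+174 = 735 → 02 df.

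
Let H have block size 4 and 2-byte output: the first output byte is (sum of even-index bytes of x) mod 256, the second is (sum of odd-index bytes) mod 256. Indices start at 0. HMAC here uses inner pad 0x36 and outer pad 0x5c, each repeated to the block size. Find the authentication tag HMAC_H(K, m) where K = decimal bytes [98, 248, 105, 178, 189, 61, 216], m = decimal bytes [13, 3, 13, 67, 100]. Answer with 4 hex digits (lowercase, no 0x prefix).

Key decimal bytes [98, 248, 105, 178, 189, 61, 216] = 62 f8 69 b2 bd 3d d8 is 7 bytes > B = 4, so hash it first: H(key) = 60 e7, then zero-pad to 4 bytes: K' = 60 e7 00 00.
K' ⊕ ipad = 56 d1 36 36.  K' ⊕ opad = 3c bb 5c 5c.
Inner input = (K'⊕ipad) ∥ m = 56 d1 36 36 ∥ 0d 03 0d 43 64.
Inner hash: even-index sum = 266 mod 256 = 10; odd-index sum = 333 mod 256 = 77 → 0a 4d.
Outer input = (K'⊕opad) ∥ inner = 3c bb 5c 5c ∥ 0a 4d.
Outer hash (tag): even-index sum = 162 mod 256 = 162; odd-index sum = 356 mod 256 = 100 → a2 64.

a264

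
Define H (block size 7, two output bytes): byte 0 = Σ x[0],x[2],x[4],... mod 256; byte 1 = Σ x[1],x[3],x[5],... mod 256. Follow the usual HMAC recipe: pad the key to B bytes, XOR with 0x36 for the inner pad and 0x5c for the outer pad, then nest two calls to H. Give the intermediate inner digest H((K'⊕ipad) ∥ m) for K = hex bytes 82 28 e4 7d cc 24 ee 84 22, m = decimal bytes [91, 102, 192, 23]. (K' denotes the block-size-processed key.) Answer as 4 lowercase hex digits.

Key hex bytes 82 28 e4 7d cc 24 ee 84 22 is 9 bytes > B = 7, so hash it first: H(key) = 42 4d, then zero-pad to 7 bytes: K' = 42 4d 00 00 00 00 00.
K' ⊕ ipad = 74 7b 36 36 36 36 36.
Inner input = 74 7b 36 36 36 36 36 ∥ 5b 66 c0 17.
Inner hash: even-index sum = 403 mod 256 = 147; odd-index sum = 514 mod 256 = 2 → 93 02.

9302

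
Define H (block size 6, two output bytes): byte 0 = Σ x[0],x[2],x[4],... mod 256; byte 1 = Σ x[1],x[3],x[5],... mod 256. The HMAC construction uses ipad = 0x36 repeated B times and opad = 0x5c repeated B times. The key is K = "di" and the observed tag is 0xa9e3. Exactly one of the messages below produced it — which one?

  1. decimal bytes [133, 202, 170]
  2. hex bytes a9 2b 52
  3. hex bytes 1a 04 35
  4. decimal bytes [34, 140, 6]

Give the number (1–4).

Key "di" = 64 69 is 2 bytes ≤ B = 6; zero-pad to 6 bytes: K' = 64 69 00 00 00 00.
K' ⊕ ipad = 52 5f 36 36 36 36; K' ⊕ opad = 38 35 5c 5c 5c 5c.
m1: inner = H(52 5f 36 36 36 36 85 ca aa) = ed 95; tag = H(38 35 5c 5c 5c 5c ed 95) = dd82
m2: inner = H(52 5f 36 36 36 36 a9 2b 52) = b9 f6; tag = H(38 35 5c 5c 5c 5c b9 f6) = a9e3 ← matches
m3: inner = H(52 5f 36 36 36 36 1a 04 35) = 0d cf; tag = H(38 35 5c 5c 5c 5c 0d cf) = fdbc
m4: inner = H(52 5f 36 36 36 36 22 8c 06) = e6 57; tag = H(38 35 5c 5c 5c 5c e6 57) = d644

2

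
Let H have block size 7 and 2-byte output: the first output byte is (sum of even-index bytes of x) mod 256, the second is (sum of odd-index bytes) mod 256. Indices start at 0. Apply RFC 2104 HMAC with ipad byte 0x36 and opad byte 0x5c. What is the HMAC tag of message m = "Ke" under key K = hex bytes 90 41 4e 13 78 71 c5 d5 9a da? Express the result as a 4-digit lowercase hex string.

Key hex bytes 90 41 4e 13 78 71 c5 d5 9a da is 10 bytes > B = 7, so hash it first: H(key) = b5 74, then zero-pad to 7 bytes: K' = b5 74 00 00 00 00 00.
K' ⊕ ipad = 83 42 36 36 36 36 36.  K' ⊕ opad = e9 28 5c 5c 5c 5c 5c.
Inner input = (K'⊕ipad) ∥ m = 83 42 36 36 36 36 36 ∥ 4b 65.
Inner hash: even-index sum = 394 mod 256 = 138; odd-index sum = 249 mod 256 = 249 → 8a f9.
Outer input = (K'⊕opad) ∥ inner = e9 28 5c 5c 5c 5c 5c ∥ 8a f9.
Outer hash (tag): even-index sum = 758 mod 256 = 246; odd-index sum = 362 mod 256 = 106 → f6 6a.

f66a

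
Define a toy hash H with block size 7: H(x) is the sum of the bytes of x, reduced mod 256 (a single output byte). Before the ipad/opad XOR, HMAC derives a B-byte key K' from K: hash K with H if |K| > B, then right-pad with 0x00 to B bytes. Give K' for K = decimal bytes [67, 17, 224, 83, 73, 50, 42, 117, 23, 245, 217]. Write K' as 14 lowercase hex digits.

|K| = 11 > B = 7, so first hash the key.
H(K): sum = 67+17+224+83+73+50+42+117+23+245+217 = 1158; mod 256 = 134 → 86.
Zero-pad H(K) = 86 to 7 bytes: K' = 86 00 00 00 00 00 00.

86000000000000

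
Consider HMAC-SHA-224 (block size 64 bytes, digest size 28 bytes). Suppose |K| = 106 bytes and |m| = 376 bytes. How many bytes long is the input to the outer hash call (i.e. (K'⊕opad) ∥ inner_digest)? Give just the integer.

Key is 106 > 64 bytes, so it is hashed to 28 bytes then zero-padded to 64: |K'| = 64.
Outer input = (K'⊕opad) ∥ H(inner) → 64 + 28 = 92 bytes.

92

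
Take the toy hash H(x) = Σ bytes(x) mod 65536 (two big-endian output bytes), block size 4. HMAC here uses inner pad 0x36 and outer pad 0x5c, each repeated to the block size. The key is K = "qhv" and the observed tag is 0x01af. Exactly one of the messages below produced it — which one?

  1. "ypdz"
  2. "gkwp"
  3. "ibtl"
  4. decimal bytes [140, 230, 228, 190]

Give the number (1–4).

3

Key "qhv" = 71 68 76 is 3 bytes ≤ B = 4; zero-pad to 4 bytes: K' = 71 68 76 00.
K' ⊕ ipad = 47 5e 40 36; K' ⊕ opad = 2d 34 2a 5c.
m1: inner = H(47 5e 40 36 79 70 64 7a) = 02 e2; tag = H(2d 34 2a 5c 02 e2) = 01cb
m2: inner = H(47 5e 40 36 67 6b 77 70) = 02 d4; tag = H(2d 34 2a 5c 02 d4) = 01bd
m3: inner = H(47 5e 40 36 69 62 74 6c) = 02 c6; tag = H(2d 34 2a 5c 02 c6) = 01af ← matches
m4: inner = H(47 5e 40 36 8c e6 e4 be) = 04 2f; tag = H(2d 34 2a 5c 04 2f) = 011a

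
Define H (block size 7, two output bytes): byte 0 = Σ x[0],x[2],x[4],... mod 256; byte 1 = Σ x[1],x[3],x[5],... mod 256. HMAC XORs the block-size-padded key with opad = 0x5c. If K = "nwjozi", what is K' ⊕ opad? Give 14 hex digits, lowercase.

Key "nwjozi" = 6e 77 6a 6f 7a 69 is 6 bytes ≤ B = 7; zero-pad to 7 bytes: K' = 6e 77 6a 6f 7a 69 00.
XOR each byte with 0x5c: 6e⊕5c=32, 77⊕5c=2b, 6a⊕5c=36, 6f⊕5c=33, 7a⊕5c=26, 69⊕5c=35, 00⊕5c=5c.

322b363326355c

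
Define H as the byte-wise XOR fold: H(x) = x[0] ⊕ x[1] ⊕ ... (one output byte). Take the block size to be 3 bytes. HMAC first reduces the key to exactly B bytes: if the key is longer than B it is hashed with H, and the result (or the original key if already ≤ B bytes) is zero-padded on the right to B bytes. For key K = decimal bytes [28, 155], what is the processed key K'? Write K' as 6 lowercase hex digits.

1c9b00

Key decimal bytes [28, 155] = 1c 9b is 2 bytes ≤ B = 3; zero-pad to 3 bytes: K' = 1c 9b 00.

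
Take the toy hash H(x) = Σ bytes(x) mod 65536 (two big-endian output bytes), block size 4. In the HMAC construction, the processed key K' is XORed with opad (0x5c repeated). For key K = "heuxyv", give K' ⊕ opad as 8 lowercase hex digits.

5ef55c5c

Key "heuxyv" = 68 65 75 78 79 76 is 6 bytes > B = 4, so hash it first: H(key) = 02 a9, then zero-pad to 4 bytes: K' = 02 a9 00 00.
XOR each byte with 0x5c: 02⊕5c=5e, a9⊕5c=f5, 00⊕5c=5c, 00⊕5c=5c.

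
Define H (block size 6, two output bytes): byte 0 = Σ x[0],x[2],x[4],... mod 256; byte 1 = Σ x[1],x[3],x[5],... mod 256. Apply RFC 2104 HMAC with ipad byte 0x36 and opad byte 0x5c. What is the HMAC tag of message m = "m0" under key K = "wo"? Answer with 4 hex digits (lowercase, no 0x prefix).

fde0

Key "wo" = 77 6f is 2 bytes ≤ B = 6; zero-pad to 6 bytes: K' = 77 6f 00 00 00 00.
K' ⊕ ipad = 41 59 36 36 36 36.  K' ⊕ opad = 2b 33 5c 5c 5c 5c.
Inner input = (K'⊕ipad) ∥ m = 41 59 36 36 36 36 ∥ 6d 30.
Inner hash: even-index sum = 282 mod 256 = 26; odd-index sum = 245 mod 256 = 245 → 1a f5.
Outer input = (K'⊕opad) ∥ inner = 2b 33 5c 5c 5c 5c ∥ 1a f5.
Outer hash (tag): even-index sum = 253 mod 256 = 253; odd-index sum = 480 mod 256 = 224 → fd e0.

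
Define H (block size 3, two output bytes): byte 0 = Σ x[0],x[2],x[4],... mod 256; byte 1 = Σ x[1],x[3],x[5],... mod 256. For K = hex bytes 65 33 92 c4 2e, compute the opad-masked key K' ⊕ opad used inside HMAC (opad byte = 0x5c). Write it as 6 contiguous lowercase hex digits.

Key hex bytes 65 33 92 c4 2e is 5 bytes > B = 3, so hash it first: H(key) = 25 f7, then zero-pad to 3 bytes: K' = 25 f7 00.
XOR each byte with 0x5c: 25⊕5c=79, f7⊕5c=ab, 00⊕5c=5c.

79ab5c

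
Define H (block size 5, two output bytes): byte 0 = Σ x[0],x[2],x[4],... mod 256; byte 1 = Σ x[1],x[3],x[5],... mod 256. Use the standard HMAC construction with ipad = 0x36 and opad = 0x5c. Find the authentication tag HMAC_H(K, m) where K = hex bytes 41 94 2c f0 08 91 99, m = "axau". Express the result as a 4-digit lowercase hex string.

Key hex bytes 41 94 2c f0 08 91 99 is 7 bytes > B = 5, so hash it first: H(key) = 0e 15, then zero-pad to 5 bytes: K' = 0e 15 00 00 00.
K' ⊕ ipad = 38 23 36 36 36.  K' ⊕ opad = 52 49 5c 5c 5c.
Inner input = (K'⊕ipad) ∥ m = 38 23 36 36 36 ∥ 61 78 61 75.
Inner hash: even-index sum = 401 mod 256 = 145; odd-index sum = 283 mod 256 = 27 → 91 1b.
Outer input = (K'⊕opad) ∥ inner = 52 49 5c 5c 5c ∥ 91 1b.
Outer hash (tag): even-index sum = 293 mod 256 = 37; odd-index sum = 310 mod 256 = 54 → 25 36.

2536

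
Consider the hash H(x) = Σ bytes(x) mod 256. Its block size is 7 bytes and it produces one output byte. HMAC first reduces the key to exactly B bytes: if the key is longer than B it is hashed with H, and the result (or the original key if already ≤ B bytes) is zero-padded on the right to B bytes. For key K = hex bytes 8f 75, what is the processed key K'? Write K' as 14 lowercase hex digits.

8f750000000000

Key hex bytes 8f 75 is 2 bytes ≤ B = 7; zero-pad to 7 bytes: K' = 8f 75 00 00 00 00 00.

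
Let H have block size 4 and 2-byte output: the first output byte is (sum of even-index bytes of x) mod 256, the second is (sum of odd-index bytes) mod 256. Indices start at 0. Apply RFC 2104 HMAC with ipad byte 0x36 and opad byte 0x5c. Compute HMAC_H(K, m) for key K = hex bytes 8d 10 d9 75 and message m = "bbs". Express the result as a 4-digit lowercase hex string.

Key hex bytes 8d 10 d9 75 is exactly B = 4 bytes: K' = 8d 10 d9 75.
K' ⊕ ipad = bb 26 ef 43.  K' ⊕ opad = d1 4c 85 29.
Inner input = (K'⊕ipad) ∥ m = bb 26 ef 43 ∥ 62 62 73.
Inner hash: even-index sum = 639 mod 256 = 127; odd-index sum = 203 mod 256 = 203 → 7f cb.
Outer input = (K'⊕opad) ∥ inner = d1 4c 85 29 ∥ 7f cb.
Outer hash (tag): even-index sum = 469 mod 256 = 213; odd-index sum = 320 mod 256 = 64 → d5 40.

d540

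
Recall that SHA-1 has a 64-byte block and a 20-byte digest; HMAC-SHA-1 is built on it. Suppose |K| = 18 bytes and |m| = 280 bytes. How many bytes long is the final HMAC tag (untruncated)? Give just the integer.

20

The tag is one SHA-1 digest: 20 bytes.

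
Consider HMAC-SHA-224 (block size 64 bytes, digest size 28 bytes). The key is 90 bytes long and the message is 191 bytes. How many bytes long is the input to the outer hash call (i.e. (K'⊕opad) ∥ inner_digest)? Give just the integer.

92

Key is 90 > 64 bytes, so it is hashed to 28 bytes then zero-padded to 64: |K'| = 64.
Outer input = (K'⊕opad) ∥ H(inner) → 64 + 28 = 92 bytes.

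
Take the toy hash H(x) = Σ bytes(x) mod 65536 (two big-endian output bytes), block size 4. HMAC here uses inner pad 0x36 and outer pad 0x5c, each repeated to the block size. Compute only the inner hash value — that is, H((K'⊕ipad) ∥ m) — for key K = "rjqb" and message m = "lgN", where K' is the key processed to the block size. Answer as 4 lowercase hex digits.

025c

Key "rjqb" = 72 6a 71 62 is exactly B = 4 bytes: K' = 72 6a 71 62.
K' ⊕ ipad = 44 5c 47 54.
Inner input = 44 5c 47 54 ∥ 6c 67 4e.
Inner hash: sum = 68+92+71+84+108+103+78 = 604 → 02 5c.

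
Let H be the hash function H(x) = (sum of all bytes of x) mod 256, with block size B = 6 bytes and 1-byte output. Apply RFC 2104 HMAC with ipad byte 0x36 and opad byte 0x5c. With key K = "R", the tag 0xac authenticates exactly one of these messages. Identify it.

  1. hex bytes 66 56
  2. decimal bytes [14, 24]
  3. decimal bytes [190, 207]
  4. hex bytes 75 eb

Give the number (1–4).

4

Key "R" = 52 is 1 byte ≤ B = 6; zero-pad to 6 bytes: K' = 52 00 00 00 00 00.
K' ⊕ ipad = 64 36 36 36 36 36; K' ⊕ opad = 0e 5c 5c 5c 5c 5c.
m1: inner = H(64 36 36 36 36 36 66 56) = 2e; tag = H(0e 5c 5c 5c 5c 5c 2e) = 08
m2: inner = H(64 36 36 36 36 36 0e 18) = 98; tag = H(0e 5c 5c 5c 5c 5c 98) = 72
m3: inner = H(64 36 36 36 36 36 be cf) = ff; tag = H(0e 5c 5c 5c 5c 5c ff) = d9
m4: inner = H(64 36 36 36 36 36 75 eb) = d2; tag = H(0e 5c 5c 5c 5c 5c d2) = ac ← matches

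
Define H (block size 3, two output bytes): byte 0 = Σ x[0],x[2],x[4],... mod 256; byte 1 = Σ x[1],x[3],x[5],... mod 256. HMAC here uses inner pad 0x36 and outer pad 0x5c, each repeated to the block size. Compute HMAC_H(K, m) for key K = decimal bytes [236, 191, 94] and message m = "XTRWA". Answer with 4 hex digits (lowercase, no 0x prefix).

Key decimal bytes [236, 191, 94] = ec bf 5e is exactly B = 3 bytes: K' = ec bf 5e.
K' ⊕ ipad = da 89 68.  K' ⊕ opad = b0 e3 02.
Inner input = (K'⊕ipad) ∥ m = da 89 68 ∥ 58 54 52 57 41.
Inner hash: even-index sum = 493 mod 256 = 237; odd-index sum = 372 mod 256 = 116 → ed 74.
Outer input = (K'⊕opad) ∥ inner = b0 e3 02 ∥ ed 74.
Outer hash (tag): even-index sum = 294 mod 256 = 38; odd-index sum = 464 mod 256 = 208 → 26 d0.

26d0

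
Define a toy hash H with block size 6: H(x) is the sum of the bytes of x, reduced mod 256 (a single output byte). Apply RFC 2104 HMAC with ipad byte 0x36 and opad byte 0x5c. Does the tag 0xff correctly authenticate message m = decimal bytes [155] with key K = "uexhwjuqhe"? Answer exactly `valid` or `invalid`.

Key "uexhwjuqhe" = 75 65 78 68 77 6a 75 71 68 65 is 10 bytes > B = 6, so hash it first: H(key) = 4e, then zero-pad to 6 bytes: K' = 4e 00 00 00 00 00.
K' ⊕ ipad = 78 36 36 36 36 36; K' ⊕ opad = 12 5c 5c 5c 5c 5c.
Inner hash: sum = 120+54+54+54+54+54+155 = 545; mod 256 = 33 → 21.
Outer hash (recomputed tag): sum = 18+92+92+92+92+92+33 = 511; mod 256 = 255 → ff.
Recomputed tag = ff; claimed = ff → match.

valid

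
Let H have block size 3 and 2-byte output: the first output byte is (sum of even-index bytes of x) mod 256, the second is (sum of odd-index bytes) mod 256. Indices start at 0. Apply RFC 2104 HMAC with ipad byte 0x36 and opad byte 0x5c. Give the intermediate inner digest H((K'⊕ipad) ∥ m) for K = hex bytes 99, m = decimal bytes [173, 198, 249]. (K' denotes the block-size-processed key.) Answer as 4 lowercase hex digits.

abdc

Key hex bytes 99 is 1 byte ≤ B = 3; zero-pad to 3 bytes: K' = 99 00 00.
K' ⊕ ipad = af 36 36.
Inner input = af 36 36 ∥ ad c6 f9.
Inner hash: even-index sum = 427 mod 256 = 171; odd-index sum = 476 mod 256 = 220 → ab dc.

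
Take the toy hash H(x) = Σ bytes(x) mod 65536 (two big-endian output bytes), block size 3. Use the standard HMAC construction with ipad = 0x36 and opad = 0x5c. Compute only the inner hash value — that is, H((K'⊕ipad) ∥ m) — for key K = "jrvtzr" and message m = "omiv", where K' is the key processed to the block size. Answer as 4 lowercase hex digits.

Key "jrvtzr" = 6a 72 76 74 7a 72 is 6 bytes > B = 3, so hash it first: H(key) = 02 b2, then zero-pad to 3 bytes: K' = 02 b2 00.
K' ⊕ ipad = 34 84 36.
Inner input = 34 84 36 ∥ 6f 6d 69 76.
Inner hash: sum = 52+132+54+111+109+105+118 = 681 → 02 a9.

02a9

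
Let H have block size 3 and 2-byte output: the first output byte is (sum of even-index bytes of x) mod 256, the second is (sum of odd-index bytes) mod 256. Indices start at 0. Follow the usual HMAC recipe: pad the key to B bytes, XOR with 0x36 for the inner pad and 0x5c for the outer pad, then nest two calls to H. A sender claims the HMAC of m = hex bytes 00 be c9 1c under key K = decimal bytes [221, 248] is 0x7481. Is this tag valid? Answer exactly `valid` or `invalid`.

invalid

Key decimal bytes [221, 248] = dd f8 is 2 bytes ≤ B = 3; zero-pad to 3 bytes: K' = dd f8 00.
K' ⊕ ipad = eb ce 36; K' ⊕ opad = 81 a4 5c.
Inner hash: even-index sum = 507 mod 256 = 251; odd-index sum = 407 mod 256 = 151 → fb 97.
Outer hash (recomputed tag): even-index sum = 372 mod 256 = 116; odd-index sum = 415 mod 256 = 159 → 74 9f.
Recomputed tag = 749f; claimed = 7481 → mismatch.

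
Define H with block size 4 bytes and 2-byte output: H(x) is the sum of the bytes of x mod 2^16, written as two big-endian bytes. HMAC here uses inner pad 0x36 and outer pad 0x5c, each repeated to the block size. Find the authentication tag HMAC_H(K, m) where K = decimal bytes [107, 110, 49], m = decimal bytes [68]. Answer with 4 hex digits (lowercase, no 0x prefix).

0169

Key decimal bytes [107, 110, 49] = 6b 6e 31 is 3 bytes ≤ B = 4; zero-pad to 4 bytes: K' = 6b 6e 31 00.
K' ⊕ ipad = 5d 58 07 36.  K' ⊕ opad = 37 32 6d 5c.
Inner input = (K'⊕ipad) ∥ m = 5d 58 07 36 ∥ 44.
Inner hash: sum = 93+88+7+54+68 = 310 → 01 36.
Outer input = (K'⊕opad) ∥ inner = 37 32 6d 5c ∥ 01 36.
Outer hash (tag): sum = 55+50+109+92+1+54 = 361 → 01 69.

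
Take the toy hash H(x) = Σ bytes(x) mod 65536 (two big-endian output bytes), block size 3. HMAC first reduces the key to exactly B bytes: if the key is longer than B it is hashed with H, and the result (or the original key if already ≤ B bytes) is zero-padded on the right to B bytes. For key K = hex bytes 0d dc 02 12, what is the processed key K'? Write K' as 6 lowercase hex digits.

00fd00

|K| = 4 > B = 3, so first hash the key.
H(K): sum = 13+220+2+18 = 253 → 00 fd.
Zero-pad H(K) = 00 fd to 3 bytes: K' = 00 fd 00.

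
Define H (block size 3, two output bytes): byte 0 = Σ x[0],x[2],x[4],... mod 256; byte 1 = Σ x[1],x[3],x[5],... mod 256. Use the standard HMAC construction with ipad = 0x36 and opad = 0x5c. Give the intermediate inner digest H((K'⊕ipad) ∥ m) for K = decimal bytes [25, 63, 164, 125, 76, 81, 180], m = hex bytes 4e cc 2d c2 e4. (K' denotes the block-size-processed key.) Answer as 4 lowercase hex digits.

Key decimal bytes [25, 63, 164, 125, 76, 81, 180] = 19 3f a4 7d 4c 51 b4 is 7 bytes > B = 3, so hash it first: H(key) = bd 0d, then zero-pad to 3 bytes: K' = bd 0d 00.
K' ⊕ ipad = 8b 3b 36.
Inner input = 8b 3b 36 ∥ 4e cc 2d c2 e4.
Inner hash: even-index sum = 591 mod 256 = 79; odd-index sum = 410 mod 256 = 154 → 4f 9a.

4f9a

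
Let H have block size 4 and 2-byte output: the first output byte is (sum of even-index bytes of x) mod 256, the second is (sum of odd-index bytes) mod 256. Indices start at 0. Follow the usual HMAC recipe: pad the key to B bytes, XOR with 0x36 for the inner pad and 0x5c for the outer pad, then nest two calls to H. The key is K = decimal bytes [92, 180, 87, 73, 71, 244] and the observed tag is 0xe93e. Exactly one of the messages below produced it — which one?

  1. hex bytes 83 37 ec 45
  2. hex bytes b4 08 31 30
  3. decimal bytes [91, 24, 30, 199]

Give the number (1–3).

2

Key decimal bytes [92, 180, 87, 73, 71, 244] = 5c b4 57 49 47 f4 is 6 bytes > B = 4, so hash it first: H(key) = fa f1, then zero-pad to 4 bytes: K' = fa f1 00 00.
K' ⊕ ipad = cc c7 36 36; K' ⊕ opad = a6 ad 5c 5c.
m1: inner = H(cc c7 36 36 83 37 ec 45) = 71 79; tag = H(a6 ad 5c 5c 71 79) = 7382
m2: inner = H(cc c7 36 36 b4 08 31 30) = e7 35; tag = H(a6 ad 5c 5c e7 35) = e93e ← matches
m3: inner = H(cc c7 36 36 5b 18 1e c7) = 7b dc; tag = H(a6 ad 5c 5c 7b dc) = 7de5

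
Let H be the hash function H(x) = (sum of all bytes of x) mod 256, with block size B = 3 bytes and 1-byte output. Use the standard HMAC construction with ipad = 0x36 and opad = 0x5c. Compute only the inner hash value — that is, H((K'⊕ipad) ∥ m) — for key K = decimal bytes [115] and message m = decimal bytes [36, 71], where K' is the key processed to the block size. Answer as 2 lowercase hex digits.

1c

Key decimal bytes [115] = 73 is 1 byte ≤ B = 3; zero-pad to 3 bytes: K' = 73 00 00.
K' ⊕ ipad = 45 36 36.
Inner input = 45 36 36 ∥ 24 47.
Inner hash: sum = 69+54+54+36+71 = 284; mod 256 = 28 → 1c.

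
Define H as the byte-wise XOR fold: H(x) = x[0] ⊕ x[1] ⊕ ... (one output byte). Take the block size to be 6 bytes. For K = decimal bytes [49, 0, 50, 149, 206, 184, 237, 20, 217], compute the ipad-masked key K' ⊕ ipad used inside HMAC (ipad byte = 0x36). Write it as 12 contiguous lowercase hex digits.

Key decimal bytes [49, 0, 50, 149, 206, 184, 237, 20, 217] = 31 00 32 95 ce b8 ed 14 d9 is 9 bytes > B = 6, so hash it first: H(key) = c0, then zero-pad to 6 bytes: K' = c0 00 00 00 00 00.
XOR each byte with 0x36: c0⊕36=f6, 00⊕36=36, 00⊕36=36, 00⊕36=36, 00⊕36=36, 00⊕36=36.

f63636363636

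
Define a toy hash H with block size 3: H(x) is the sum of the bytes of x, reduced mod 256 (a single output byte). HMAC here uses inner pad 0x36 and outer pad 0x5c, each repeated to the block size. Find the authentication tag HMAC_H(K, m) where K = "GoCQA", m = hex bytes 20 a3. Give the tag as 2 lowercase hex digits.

7b

Key "GoCQA" = 47 6f 43 51 41 is 5 bytes > B = 3, so hash it first: H(key) = 8b, then zero-pad to 3 bytes: K' = 8b 00 00.
K' ⊕ ipad = bd 36 36.  K' ⊕ opad = d7 5c 5c.
Inner input = (K'⊕ipad) ∥ m = bd 36 36 ∥ 20 a3.
Inner hash: sum = 189+54+54+32+163 = 492; mod 256 = 236 → ec.
Outer input = (K'⊕opad) ∥ inner = d7 5c 5c ∥ ec.
Outer hash (tag): sum = 215+92+92+236 = 635; mod 256 = 123 → 7b.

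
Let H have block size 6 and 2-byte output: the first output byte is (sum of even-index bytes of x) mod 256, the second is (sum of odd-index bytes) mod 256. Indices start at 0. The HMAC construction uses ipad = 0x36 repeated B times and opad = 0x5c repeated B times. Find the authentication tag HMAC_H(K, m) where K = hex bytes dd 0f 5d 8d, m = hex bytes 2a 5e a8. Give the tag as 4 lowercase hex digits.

Key hex bytes dd 0f 5d 8d is 4 bytes ≤ B = 6; zero-pad to 6 bytes: K' = dd 0f 5d 8d 00 00.
K' ⊕ ipad = eb 39 6b bb 36 36.  K' ⊕ opad = 81 53 01 d1 5c 5c.
Inner input = (K'⊕ipad) ∥ m = eb 39 6b bb 36 36 ∥ 2a 5e a8.
Inner hash: even-index sum = 606 mod 256 = 94; odd-index sum = 392 mod 256 = 136 → 5e 88.
Outer input = (K'⊕opad) ∥ inner = 81 53 01 d1 5c 5c ∥ 5e 88.
Outer hash (tag): even-index sum = 316 mod 256 = 60; odd-index sum = 520 mod 256 = 8 → 3c 08.

3c08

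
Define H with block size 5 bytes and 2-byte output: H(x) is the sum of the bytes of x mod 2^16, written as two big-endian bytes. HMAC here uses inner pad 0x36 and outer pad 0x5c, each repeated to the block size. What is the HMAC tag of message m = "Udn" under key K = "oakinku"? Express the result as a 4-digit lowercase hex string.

Key "oakinku" = 6f 61 6b 69 6e 6b 75 is 7 bytes > B = 5, so hash it first: H(key) = 02 f2, then zero-pad to 5 bytes: K' = 02 f2 00 00 00.
K' ⊕ ipad = 34 c4 36 36 36.  K' ⊕ opad = 5e ae 5c 5c 5c.
Inner input = (K'⊕ipad) ∥ m = 34 c4 36 36 36 ∥ 55 64 6e.
Inner hash: sum = 52+196+54+54+54+85+100+110 = 705 → 02 c1.
Outer input = (K'⊕opad) ∥ inner = 5e ae 5c 5c 5c ∥ 02 c1.
Outer hash (tag): sum = 94+174+92+92+92+2+193 = 739 → 02 e3.

02e3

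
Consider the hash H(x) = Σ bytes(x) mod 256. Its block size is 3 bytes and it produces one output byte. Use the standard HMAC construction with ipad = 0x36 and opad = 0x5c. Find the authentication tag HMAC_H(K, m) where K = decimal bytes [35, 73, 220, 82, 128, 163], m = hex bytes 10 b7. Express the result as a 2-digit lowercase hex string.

Key decimal bytes [35, 73, 220, 82, 128, 163] = 23 49 dc 52 80 a3 is 6 bytes > B = 3, so hash it first: H(key) = bd, then zero-pad to 3 bytes: K' = bd 00 00.
K' ⊕ ipad = 8b 36 36.  K' ⊕ opad = e1 5c 5c.
Inner input = (K'⊕ipad) ∥ m = 8b 36 36 ∥ 10 b7.
Inner hash: sum = 139+54+54+16+183 = 446; mod 256 = 190 → be.
Outer input = (K'⊕opad) ∥ inner = e1 5c 5c ∥ be.
Outer hash (tag): sum = 225+92+92+190 = 599; mod 256 = 87 → 57.

57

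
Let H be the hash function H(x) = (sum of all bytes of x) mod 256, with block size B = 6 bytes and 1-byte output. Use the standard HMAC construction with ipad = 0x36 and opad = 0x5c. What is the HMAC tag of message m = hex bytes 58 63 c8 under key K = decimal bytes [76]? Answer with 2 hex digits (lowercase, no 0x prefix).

e7

Key decimal bytes [76] = 4c is 1 byte ≤ B = 6; zero-pad to 6 bytes: K' = 4c 00 00 00 00 00.
K' ⊕ ipad = 7a 36 36 36 36 36.  K' ⊕ opad = 10 5c 5c 5c 5c 5c.
Inner input = (K'⊕ipad) ∥ m = 7a 36 36 36 36 36 ∥ 58 63 c8.
Inner hash: sum = 122+54+54+54+54+54+88+99+200 = 779; mod 256 = 11 → 0b.
Outer input = (K'⊕opad) ∥ inner = 10 5c 5c 5c 5c 5c ∥ 0b.
Outer hash (tag): sum = 16+92+92+92+92+92+11 = 487; mod 256 = 231 → e7.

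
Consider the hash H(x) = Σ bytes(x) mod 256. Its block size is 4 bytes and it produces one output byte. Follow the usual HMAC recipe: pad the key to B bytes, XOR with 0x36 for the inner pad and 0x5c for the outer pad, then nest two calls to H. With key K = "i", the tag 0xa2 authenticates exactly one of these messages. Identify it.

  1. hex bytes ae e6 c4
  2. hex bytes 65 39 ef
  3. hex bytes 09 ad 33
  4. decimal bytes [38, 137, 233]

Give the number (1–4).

1

Key "i" = 69 is 1 byte ≤ B = 4; zero-pad to 4 bytes: K' = 69 00 00 00.
K' ⊕ ipad = 5f 36 36 36; K' ⊕ opad = 35 5c 5c 5c.
m1: inner = H(5f 36 36 36 ae e6 c4) = 59; tag = H(35 5c 5c 5c 59) = a2 ← matches
m2: inner = H(5f 36 36 36 65 39 ef) = 8e; tag = H(35 5c 5c 5c 8e) = d7
m3: inner = H(5f 36 36 36 09 ad 33) = ea; tag = H(35 5c 5c 5c ea) = 33
m4: inner = H(5f 36 36 36 26 89 e9) = 99; tag = H(35 5c 5c 5c 99) = e2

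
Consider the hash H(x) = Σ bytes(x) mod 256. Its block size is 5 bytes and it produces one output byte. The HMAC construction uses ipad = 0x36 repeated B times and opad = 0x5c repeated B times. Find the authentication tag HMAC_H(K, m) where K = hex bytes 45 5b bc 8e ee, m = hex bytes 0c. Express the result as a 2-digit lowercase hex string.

8a

Key hex bytes 45 5b bc 8e ee is exactly B = 5 bytes: K' = 45 5b bc 8e ee.
K' ⊕ ipad = 73 6d 8a b8 d8.  K' ⊕ opad = 19 07 e0 d2 b2.
Inner input = (K'⊕ipad) ∥ m = 73 6d 8a b8 d8 ∥ 0c.
Inner hash: sum = 115+109+138+184+216+12 = 774; mod 256 = 6 → 06.
Outer input = (K'⊕opad) ∥ inner = 19 07 e0 d2 b2 ∥ 06.
Outer hash (tag): sum = 25+7+224+210+178+6 = 650; mod 256 = 138 → 8a.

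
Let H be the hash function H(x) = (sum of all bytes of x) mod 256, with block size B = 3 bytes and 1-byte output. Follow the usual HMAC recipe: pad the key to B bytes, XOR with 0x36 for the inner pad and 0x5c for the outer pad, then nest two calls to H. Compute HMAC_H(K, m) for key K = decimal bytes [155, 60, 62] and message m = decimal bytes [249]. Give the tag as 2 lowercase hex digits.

41

Key decimal bytes [155, 60, 62] = 9b 3c 3e is exactly B = 3 bytes: K' = 9b 3c 3e.
K' ⊕ ipad = ad 0a 08.  K' ⊕ opad = c7 60 62.
Inner input = (K'⊕ipad) ∥ m = ad 0a 08 ∥ f9.
Inner hash: sum = 173+10+8+249 = 440; mod 256 = 184 → b8.
Outer input = (K'⊕opad) ∥ inner = c7 60 62 ∥ b8.
Outer hash (tag): sum = 199+96+98+184 = 577; mod 256 = 65 → 41.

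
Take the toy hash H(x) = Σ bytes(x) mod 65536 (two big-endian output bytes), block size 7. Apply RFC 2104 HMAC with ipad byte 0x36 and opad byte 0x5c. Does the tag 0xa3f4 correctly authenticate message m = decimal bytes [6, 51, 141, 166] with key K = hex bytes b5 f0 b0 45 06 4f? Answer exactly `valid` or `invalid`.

invalid

Key hex bytes b5 f0 b0 45 06 4f is 6 bytes ≤ B = 7; zero-pad to 7 bytes: K' = b5 f0 b0 45 06 4f 00.
K' ⊕ ipad = 83 c6 86 73 30 79 36; K' ⊕ opad = e9 ac ec 19 5a 13 5c.
Inner hash: sum = 131+198+134+115+48+121+54+6+51+141+166 = 1165 → 04 8d.
Outer hash (recomputed tag): sum = 233+172+236+25+90+19+92+4+141 = 1012 → 03 f4.
Recomputed tag = 03f4; claimed = a3f4 → mismatch.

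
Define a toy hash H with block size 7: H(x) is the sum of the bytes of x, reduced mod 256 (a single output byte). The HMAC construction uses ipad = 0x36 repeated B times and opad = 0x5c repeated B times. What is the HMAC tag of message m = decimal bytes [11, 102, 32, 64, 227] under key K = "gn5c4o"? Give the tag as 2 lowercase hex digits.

52

Key "gn5c4o" = 67 6e 35 63 34 6f is 6 bytes ≤ B = 7; zero-pad to 7 bytes: K' = 67 6e 35 63 34 6f 00.
K' ⊕ ipad = 51 58 03 55 02 59 36.  K' ⊕ opad = 3b 32 69 3f 68 33 5c.
Inner input = (K'⊕ipad) ∥ m = 51 58 03 55 02 59 36 ∥ 0b 66 20 40 e3.
Inner hash: sum = 81+88+3+85+2+89+54+11+102+32+64+227 = 838; mod 256 = 70 → 46.
Outer input = (K'⊕opad) ∥ inner = 3b 32 69 3f 68 33 5c ∥ 46.
Outer hash (tag): sum = 59+50+105+63+104+51+92+70 = 594; mod 256 = 82 → 52.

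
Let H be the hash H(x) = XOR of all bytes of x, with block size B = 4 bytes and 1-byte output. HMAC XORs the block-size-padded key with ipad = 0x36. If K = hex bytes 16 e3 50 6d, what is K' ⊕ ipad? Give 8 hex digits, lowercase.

Key hex bytes 16 e3 50 6d is exactly B = 4 bytes: K' = 16 e3 50 6d.
XOR each byte with 0x36: 16⊕36=20, e3⊕36=d5, 50⊕36=66, 6d⊕36=5b.

20d5665b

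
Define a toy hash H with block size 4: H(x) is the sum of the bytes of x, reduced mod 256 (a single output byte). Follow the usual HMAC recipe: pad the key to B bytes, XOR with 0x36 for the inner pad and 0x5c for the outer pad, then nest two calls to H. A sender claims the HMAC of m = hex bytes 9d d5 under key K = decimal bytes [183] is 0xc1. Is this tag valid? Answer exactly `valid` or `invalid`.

invalid

Key decimal bytes [183] = b7 is 1 byte ≤ B = 4; zero-pad to 4 bytes: K' = b7 00 00 00.
K' ⊕ ipad = 81 36 36 36; K' ⊕ opad = eb 5c 5c 5c.
Inner hash: sum = 129+54+54+54+157+213 = 661; mod 256 = 149 → 95.
Outer hash (recomputed tag): sum = 235+92+92+92+149 = 660; mod 256 = 148 → 94.
Recomputed tag = 94; claimed = c1 → mismatch.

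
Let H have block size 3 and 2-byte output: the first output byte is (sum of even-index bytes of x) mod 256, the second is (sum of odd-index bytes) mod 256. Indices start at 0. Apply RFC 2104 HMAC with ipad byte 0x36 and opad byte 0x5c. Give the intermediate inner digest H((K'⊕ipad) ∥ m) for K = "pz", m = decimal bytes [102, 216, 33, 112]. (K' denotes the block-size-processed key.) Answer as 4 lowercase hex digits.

Key "pz" = 70 7a is 2 bytes ≤ B = 3; zero-pad to 3 bytes: K' = 70 7a 00.
K' ⊕ ipad = 46 4c 36.
Inner input = 46 4c 36 ∥ 66 d8 21 70.
Inner hash: even-index sum = 452 mod 256 = 196; odd-index sum = 211 mod 256 = 211 → c4 d3.

c4d3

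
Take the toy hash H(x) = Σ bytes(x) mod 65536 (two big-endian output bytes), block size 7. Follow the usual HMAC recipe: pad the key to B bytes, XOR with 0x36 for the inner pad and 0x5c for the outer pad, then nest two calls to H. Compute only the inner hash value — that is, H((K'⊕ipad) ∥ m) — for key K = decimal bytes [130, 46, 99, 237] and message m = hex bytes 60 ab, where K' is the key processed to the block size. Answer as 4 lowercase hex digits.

Key decimal bytes [130, 46, 99, 237] = 82 2e 63 ed is 4 bytes ≤ B = 7; zero-pad to 7 bytes: K' = 82 2e 63 ed 00 00 00.
K' ⊕ ipad = b4 18 55 db 36 36 36.
Inner input = b4 18 55 db 36 36 36 ∥ 60 ab.
Inner hash: sum = 180+24+85+219+54+54+54+96+171 = 937 → 03 a9.

03a9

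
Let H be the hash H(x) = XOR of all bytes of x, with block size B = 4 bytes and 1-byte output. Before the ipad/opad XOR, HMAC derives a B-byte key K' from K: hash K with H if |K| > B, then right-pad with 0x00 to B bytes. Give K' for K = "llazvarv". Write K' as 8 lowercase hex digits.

08000000

|K| = 8 > B = 4, so first hash the key.
H(K): XOR 6c⊕6c⊕61⊕7a⊕76⊕61⊕72⊕76 = 08.
Zero-pad H(K) = 08 to 4 bytes: K' = 08 00 00 00.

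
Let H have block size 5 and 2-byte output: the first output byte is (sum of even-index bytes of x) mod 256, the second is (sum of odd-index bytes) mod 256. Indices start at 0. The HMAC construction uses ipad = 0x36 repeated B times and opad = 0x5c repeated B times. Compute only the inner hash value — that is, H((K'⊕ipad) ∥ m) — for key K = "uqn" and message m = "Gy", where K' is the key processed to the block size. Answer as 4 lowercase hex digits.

4ac4

Key "uqn" = 75 71 6e is 3 bytes ≤ B = 5; zero-pad to 5 bytes: K' = 75 71 6e 00 00.
K' ⊕ ipad = 43 47 58 36 36.
Inner input = 43 47 58 36 36 ∥ 47 79.
Inner hash: even-index sum = 330 mod 256 = 74; odd-index sum = 196 mod 256 = 196 → 4a c4.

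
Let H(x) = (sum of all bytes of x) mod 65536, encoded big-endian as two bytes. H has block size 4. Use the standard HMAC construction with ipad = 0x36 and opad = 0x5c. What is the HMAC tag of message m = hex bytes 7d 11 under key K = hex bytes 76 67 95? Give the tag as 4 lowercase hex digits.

0283

Key hex bytes 76 67 95 is 3 bytes ≤ B = 4; zero-pad to 4 bytes: K' = 76 67 95 00.
K' ⊕ ipad = 40 51 a3 36.  K' ⊕ opad = 2a 3b c9 5c.
Inner input = (K'⊕ipad) ∥ m = 40 51 a3 36 ∥ 7d 11.
Inner hash: sum = 64+81+163+54+125+17 = 504 → 01 f8.
Outer input = (K'⊕opad) ∥ inner = 2a 3b c9 5c ∥ 01 f8.
Outer hash (tag): sum = 42+59+201+92+1+248 = 643 → 02 83.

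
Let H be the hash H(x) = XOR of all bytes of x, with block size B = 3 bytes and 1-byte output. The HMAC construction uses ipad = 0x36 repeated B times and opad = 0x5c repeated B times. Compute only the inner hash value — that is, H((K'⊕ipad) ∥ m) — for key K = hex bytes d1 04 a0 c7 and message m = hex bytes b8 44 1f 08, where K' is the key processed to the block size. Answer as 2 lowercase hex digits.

Key hex bytes d1 04 a0 c7 is 4 bytes > B = 3, so hash it first: H(key) = b2, then zero-pad to 3 bytes: K' = b2 00 00.
K' ⊕ ipad = 84 36 36.
Inner input = 84 36 36 ∥ b8 44 1f 08.
Inner hash: XOR 84⊕36⊕36⊕b8⊕44⊕1f⊕08 = 6f.

6f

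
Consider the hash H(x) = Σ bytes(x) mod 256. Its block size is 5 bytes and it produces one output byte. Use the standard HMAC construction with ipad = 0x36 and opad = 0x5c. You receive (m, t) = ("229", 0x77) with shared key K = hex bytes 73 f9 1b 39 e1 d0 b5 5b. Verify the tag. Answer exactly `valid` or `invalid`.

Key hex bytes 73 f9 1b 39 e1 d0 b5 5b is 8 bytes > B = 5, so hash it first: H(key) = 81, then zero-pad to 5 bytes: K' = 81 00 00 00 00.
K' ⊕ ipad = b7 36 36 36 36; K' ⊕ opad = dd 5c 5c 5c 5c.
Inner hash: sum = 183+54+54+54+54+50+50+57 = 556; mod 256 = 44 → 2c.
Outer hash (recomputed tag): sum = 221+92+92+92+92+44 = 633; mod 256 = 121 → 79.
Recomputed tag = 79; claimed = 77 → mismatch.

invalid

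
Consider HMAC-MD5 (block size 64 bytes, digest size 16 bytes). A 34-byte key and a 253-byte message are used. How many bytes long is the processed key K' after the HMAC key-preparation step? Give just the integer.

64

Key is 34 ≤ 64 bytes, zero-padded: |K'| = 64.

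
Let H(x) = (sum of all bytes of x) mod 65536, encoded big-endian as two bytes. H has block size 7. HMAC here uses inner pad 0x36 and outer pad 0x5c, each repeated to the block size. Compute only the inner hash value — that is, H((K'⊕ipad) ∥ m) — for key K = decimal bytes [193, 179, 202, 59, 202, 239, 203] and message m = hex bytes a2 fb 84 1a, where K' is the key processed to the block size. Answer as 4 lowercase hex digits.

0792

Key decimal bytes [193, 179, 202, 59, 202, 239, 203] = c1 b3 ca 3b ca ef cb is exactly B = 7 bytes: K' = c1 b3 ca 3b ca ef cb.
K' ⊕ ipad = f7 85 fc 0d fc d9 fd.
Inner input = f7 85 fc 0d fc d9 fd ∥ a2 fb 84 1a.
Inner hash: sum = 247+133+252+13+252+217+253+162+251+132+26 = 1938 → 07 92.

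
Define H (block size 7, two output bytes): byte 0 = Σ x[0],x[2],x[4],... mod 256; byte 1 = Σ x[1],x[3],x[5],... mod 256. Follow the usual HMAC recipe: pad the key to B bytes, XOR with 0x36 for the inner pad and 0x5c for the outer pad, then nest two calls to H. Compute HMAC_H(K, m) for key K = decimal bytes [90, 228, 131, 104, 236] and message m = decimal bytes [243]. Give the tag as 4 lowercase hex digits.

Key decimal bytes [90, 228, 131, 104, 236] = 5a e4 83 68 ec is 5 bytes ≤ B = 7; zero-pad to 7 bytes: K' = 5a e4 83 68 ec 00 00.
K' ⊕ ipad = 6c d2 b5 5e da 36 36.  K' ⊕ opad = 06 b8 df 34 b0 5c 5c.
Inner input = (K'⊕ipad) ∥ m = 6c d2 b5 5e da 36 36 ∥ f3.
Inner hash: even-index sum = 561 mod 256 = 49; odd-index sum = 601 mod 256 = 89 → 31 59.
Outer input = (K'⊕opad) ∥ inner = 06 b8 df 34 b0 5c 5c ∥ 31 59.
Outer hash (tag): even-index sum = 586 mod 256 = 74; odd-index sum = 377 mod 256 = 121 → 4a 79.

4a79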